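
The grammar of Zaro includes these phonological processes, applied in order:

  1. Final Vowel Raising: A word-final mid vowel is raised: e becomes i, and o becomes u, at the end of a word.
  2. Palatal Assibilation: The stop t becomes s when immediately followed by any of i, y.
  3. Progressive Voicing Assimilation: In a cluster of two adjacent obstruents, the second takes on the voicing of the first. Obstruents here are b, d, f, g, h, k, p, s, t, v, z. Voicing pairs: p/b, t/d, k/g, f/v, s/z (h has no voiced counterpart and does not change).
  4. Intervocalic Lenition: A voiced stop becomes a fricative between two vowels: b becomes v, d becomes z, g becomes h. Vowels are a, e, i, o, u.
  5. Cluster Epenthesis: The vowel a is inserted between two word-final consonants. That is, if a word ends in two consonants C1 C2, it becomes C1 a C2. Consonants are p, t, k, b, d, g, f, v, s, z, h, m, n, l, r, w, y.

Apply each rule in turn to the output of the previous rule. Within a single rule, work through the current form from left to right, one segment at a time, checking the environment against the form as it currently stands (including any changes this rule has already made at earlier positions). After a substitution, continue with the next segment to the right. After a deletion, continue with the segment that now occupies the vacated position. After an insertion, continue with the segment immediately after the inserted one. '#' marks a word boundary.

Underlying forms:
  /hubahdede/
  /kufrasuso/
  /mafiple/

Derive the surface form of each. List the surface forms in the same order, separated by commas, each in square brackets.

/hubahdede/:
  1 Final Vowel Raising: [hubahdede] → [hubahdedi]
  2 Palatal Assibilation: no change — [hubahdedi]
  3 Progressive Voicing Assimilation: [hubahdedi] → [hubahtedi]
  4 Intervocalic Lenition: [hubahtedi] → [huvahtezi]
  5 Cluster Epenthesis: no change — [huvahtezi]
/kufrasuso/:
  1 Final Vowel Raising: [kufrasuso] → [kufrasusu]
  2 Palatal Assibilation: no change — [kufrasusu]
  3 Progressive Voicing Assimilation: no change — [kufrasusu]
  4 Intervocalic Lenition: no change — [kufrasusu]
  5 Cluster Epenthesis: no change — [kufrasusu]
/mafiple/:
  1 Final Vowel Raising: [mafiple] → [mafipli]
  2 Palatal Assibilation: no change — [mafipli]
  3 Progressive Voicing Assimilation: no change — [mafipli]
  4 Intervocalic Lenition: no change — [mafipli]
  5 Cluster Epenthesis: no change — [mafipli]

[huvahtezi], [kufrasusu], [mafipli]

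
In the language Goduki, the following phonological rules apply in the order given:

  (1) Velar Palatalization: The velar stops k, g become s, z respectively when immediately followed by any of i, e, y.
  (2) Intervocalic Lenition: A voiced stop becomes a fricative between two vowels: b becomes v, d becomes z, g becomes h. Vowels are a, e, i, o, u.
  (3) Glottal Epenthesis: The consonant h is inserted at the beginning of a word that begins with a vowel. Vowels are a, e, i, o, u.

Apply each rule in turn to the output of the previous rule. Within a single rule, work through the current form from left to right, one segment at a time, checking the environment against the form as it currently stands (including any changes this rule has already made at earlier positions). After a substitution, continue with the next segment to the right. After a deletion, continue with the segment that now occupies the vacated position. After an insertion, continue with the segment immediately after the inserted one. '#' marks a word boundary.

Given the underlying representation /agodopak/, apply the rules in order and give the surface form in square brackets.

(1) Velar Palatalization: no change — [agodopak]
(2) Intervocalic Lenition: [agodopak] → [ahozopak]
(3) Glottal Epenthesis: [ahozopak] → [hahozopak]

[hahozopak]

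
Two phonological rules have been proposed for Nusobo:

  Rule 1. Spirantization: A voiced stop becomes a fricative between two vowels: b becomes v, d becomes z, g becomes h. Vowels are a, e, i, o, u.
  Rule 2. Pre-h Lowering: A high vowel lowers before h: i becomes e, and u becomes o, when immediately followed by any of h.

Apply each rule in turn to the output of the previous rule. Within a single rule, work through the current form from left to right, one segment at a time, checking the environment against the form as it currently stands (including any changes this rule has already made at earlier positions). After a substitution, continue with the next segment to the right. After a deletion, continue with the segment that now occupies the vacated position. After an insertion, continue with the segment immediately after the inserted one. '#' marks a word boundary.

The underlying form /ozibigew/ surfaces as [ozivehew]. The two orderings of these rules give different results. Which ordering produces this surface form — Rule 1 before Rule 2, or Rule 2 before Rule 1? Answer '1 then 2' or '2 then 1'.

1 then 2

Order 1 then 2:
  1 Spirantization: [ozibigew] → [ozivihew]
  2 Pre-h Lowering: [ozivihew] → [ozivehew]
  result: [ozivehew]
Order 2 then 1:
  2 Pre-h Lowering: no change — [ozibigew]
  1 Spirantization: [ozibigew] → [ozivihew]
  result: [ozivihew]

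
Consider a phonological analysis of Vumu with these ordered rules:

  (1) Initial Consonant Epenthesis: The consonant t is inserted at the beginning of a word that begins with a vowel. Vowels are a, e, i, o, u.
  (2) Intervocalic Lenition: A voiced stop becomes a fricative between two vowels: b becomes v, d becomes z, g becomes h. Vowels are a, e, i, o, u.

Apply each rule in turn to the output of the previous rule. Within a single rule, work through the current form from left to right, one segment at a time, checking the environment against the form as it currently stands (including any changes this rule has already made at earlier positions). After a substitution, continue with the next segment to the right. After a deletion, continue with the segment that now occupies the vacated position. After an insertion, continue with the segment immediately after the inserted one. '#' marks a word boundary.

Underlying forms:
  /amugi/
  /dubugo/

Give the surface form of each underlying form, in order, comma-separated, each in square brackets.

/amugi/:
  (1) Initial Consonant Epenthesis: [amugi] → [tamugi]
  (2) Intervocalic Lenition: [tamugi] → [tamuhi]
/dubugo/:
  (1) Initial Consonant Epenthesis: no change — [dubugo]
  (2) Intervocalic Lenition: [dubugo] → [duvuho]

[tamuhi], [duvuho]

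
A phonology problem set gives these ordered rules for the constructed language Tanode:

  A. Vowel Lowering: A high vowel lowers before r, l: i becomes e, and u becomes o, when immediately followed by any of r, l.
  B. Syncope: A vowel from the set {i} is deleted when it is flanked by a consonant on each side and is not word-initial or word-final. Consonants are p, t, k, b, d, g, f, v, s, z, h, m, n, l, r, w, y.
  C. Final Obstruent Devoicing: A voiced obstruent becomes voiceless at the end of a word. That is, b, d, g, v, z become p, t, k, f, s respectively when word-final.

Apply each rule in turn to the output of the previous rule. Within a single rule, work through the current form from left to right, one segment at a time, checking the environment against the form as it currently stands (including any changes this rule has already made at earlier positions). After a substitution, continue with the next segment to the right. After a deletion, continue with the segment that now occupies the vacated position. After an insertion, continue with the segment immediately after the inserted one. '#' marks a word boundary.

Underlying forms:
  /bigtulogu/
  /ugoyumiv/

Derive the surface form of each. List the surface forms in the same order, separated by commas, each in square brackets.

[bgtologu], [ugoyumf]

/bigtulogu/:
  A Vowel Lowering: [bigtulogu] → [bigtologu]
  B Syncope: [bigtologu] → [bgtologu]
  C Final Obstruent Devoicing: no change — [bgtologu]
/ugoyumiv/:
  A Vowel Lowering: no change — [ugoyumiv]
  B Syncope: [ugoyumiv] → [ugoyumv]
  C Final Obstruent Devoicing: [ugoyumv] → [ugoyumf]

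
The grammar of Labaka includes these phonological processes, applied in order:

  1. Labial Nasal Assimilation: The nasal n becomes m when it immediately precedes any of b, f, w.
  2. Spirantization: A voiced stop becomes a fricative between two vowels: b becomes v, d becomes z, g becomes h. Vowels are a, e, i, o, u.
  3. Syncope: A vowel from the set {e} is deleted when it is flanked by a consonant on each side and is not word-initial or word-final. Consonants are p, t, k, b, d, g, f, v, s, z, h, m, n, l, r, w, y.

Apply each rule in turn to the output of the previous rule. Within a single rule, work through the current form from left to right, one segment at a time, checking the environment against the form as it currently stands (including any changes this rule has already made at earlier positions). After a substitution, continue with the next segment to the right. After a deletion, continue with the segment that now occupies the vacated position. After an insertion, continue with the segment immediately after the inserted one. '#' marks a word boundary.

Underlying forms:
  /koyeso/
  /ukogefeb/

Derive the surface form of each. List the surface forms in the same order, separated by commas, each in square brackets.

/koyeso/:
  1 Labial Nasal Assimilation: no change — [koyeso]
  2 Spirantization: no change — [koyeso]
  3 Syncope: [koyeso] → [koyso]
/ukogefeb/:
  1 Labial Nasal Assimilation: no change — [ukogefeb]
  2 Spirantization: [ukogefeb] → [ukohefeb]
  3 Syncope: [ukohefeb] → [ukohfb]

[koyso], [ukohfb]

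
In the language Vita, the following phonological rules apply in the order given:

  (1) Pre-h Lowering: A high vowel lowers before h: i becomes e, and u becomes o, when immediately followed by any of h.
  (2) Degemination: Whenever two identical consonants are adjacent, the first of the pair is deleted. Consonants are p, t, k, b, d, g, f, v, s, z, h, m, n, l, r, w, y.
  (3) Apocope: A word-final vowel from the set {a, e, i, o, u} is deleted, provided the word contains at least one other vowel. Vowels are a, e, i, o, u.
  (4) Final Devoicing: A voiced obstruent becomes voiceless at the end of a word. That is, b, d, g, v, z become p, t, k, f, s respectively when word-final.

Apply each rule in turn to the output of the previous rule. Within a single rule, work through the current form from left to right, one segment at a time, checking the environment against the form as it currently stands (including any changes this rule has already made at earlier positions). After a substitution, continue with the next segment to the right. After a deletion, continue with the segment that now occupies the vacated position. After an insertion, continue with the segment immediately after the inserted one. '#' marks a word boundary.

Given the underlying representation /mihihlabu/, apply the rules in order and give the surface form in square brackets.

(1) Pre-h Lowering: [mihihlabu] → [mehehlabu]
(2) Degemination: no change — [mehehlabu]
(3) Apocope: [mehehlabu] → [mehehlab]
(4) Final Devoicing: [mehehlab] → [mehehlap]

[mehehlap]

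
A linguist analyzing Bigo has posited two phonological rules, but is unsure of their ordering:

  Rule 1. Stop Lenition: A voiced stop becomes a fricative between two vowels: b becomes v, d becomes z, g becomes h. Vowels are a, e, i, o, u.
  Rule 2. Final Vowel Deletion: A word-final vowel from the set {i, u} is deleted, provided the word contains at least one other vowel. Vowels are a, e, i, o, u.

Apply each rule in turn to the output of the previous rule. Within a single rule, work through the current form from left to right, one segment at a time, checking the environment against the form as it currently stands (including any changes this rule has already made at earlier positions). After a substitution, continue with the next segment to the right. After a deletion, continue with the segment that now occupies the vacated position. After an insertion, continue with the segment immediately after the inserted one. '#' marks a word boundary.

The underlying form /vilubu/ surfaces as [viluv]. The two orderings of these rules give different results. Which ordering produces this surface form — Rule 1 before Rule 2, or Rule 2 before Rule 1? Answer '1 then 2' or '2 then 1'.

Order 1 then 2:
  1 Stop Lenition: [vilubu] → [viluvu]
  2 Final Vowel Deletion: [viluvu] → [viluv]
  result: [viluv]
Order 2 then 1:
  2 Final Vowel Deletion: [vilubu] → [vilub]
  1 Stop Lenition: no change — [vilub]
  result: [vilub]

1 then 2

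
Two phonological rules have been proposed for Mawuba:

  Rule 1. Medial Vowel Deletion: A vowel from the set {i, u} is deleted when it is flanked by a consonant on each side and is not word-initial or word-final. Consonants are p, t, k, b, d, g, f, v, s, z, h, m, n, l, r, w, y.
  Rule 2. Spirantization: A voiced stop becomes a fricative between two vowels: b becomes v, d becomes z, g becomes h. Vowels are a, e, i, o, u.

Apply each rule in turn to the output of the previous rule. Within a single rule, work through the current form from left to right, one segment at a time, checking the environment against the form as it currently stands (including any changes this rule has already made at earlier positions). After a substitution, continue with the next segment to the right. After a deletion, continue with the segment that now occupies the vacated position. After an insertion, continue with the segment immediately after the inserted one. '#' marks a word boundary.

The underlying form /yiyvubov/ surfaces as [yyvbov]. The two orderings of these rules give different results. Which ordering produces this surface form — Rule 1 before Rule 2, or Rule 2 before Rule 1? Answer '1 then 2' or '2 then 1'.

Order 1 then 2:
  1 Medial Vowel Deletion: [yiyvubov] → [yyvbov]
  2 Spirantization: no change — [yyvbov]
  result: [yyvbov]
Order 2 then 1:
  2 Spirantization: [yiyvubov] → [yiyvuvov]
  1 Medial Vowel Deletion: [yiyvuvov] → [yyvvov]
  result: [yyvvov]

1 then 2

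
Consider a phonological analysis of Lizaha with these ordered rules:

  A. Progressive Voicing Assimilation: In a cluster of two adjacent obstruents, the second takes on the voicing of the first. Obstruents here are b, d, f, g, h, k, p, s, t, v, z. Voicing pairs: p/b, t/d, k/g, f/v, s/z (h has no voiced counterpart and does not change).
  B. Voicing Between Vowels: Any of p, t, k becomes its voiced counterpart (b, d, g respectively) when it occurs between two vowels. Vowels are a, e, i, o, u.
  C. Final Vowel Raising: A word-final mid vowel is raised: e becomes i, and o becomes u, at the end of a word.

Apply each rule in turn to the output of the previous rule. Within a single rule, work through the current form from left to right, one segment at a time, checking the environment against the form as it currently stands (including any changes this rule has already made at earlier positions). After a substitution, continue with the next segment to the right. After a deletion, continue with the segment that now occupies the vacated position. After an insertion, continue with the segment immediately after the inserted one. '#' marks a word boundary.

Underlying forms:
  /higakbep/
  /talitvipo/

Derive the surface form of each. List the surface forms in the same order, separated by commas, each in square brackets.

[higakpep], [talitfibu]

/higakbep/:
  A Progressive Voicing Assimilation: [higakbep] → [higakpep]
  B Voicing Between Vowels: no change — [higakpep]
  C Final Vowel Raising: no change — [higakpep]
/talitvipo/:
  A Progressive Voicing Assimilation: [talitvipo] → [talitfipo]
  B Voicing Between Vowels: [talitfipo] → [talitfibo]
  C Final Vowel Raising: [talitfibo] → [talitfibu]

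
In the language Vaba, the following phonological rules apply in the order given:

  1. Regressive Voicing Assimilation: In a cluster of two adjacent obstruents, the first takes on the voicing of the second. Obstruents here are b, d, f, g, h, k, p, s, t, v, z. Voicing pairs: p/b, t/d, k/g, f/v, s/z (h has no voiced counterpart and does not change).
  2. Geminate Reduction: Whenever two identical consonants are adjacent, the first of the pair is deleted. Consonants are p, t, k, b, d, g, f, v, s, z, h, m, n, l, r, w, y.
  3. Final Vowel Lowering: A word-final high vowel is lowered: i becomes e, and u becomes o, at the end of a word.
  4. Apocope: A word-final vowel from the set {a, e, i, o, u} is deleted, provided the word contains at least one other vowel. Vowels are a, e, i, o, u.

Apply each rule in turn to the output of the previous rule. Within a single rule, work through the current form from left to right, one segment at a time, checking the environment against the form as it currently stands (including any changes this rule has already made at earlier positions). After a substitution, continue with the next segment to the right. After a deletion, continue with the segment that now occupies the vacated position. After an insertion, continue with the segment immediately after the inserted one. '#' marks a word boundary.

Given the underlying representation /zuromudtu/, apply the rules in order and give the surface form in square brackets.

1 Regressive Voicing Assimilation: [zuromudtu] → [zuromuttu]
2 Geminate Reduction: [zuromuttu] → [zuromutu]
3 Final Vowel Lowering: [zuromutu] → [zuromuto]
4 Apocope: [zuromuto] → [zuromut]

[zuromut]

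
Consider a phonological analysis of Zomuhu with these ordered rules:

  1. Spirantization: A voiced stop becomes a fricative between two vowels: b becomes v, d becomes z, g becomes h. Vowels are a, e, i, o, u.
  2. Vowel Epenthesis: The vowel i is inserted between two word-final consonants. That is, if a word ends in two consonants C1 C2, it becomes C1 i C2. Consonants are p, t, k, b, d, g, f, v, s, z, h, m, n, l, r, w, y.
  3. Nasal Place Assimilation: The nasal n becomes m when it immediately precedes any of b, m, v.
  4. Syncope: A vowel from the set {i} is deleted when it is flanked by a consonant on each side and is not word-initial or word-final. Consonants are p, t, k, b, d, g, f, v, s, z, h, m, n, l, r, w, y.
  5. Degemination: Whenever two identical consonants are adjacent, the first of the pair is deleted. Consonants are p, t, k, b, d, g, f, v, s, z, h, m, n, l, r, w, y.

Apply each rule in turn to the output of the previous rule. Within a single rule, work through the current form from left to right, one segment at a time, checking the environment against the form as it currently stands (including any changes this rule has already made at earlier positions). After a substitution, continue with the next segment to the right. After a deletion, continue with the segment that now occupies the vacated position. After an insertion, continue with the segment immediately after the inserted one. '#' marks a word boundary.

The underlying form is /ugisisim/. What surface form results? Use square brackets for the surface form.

[uhsm]

1 Spirantization: [ugisisim] → [uhisisim]
2 Vowel Epenthesis: no change — [uhisisim]
3 Nasal Place Assimilation: no change — [uhisisim]
4 Syncope: [uhisisim] → [uhssm]
5 Degemination: [uhssm] → [uhsm]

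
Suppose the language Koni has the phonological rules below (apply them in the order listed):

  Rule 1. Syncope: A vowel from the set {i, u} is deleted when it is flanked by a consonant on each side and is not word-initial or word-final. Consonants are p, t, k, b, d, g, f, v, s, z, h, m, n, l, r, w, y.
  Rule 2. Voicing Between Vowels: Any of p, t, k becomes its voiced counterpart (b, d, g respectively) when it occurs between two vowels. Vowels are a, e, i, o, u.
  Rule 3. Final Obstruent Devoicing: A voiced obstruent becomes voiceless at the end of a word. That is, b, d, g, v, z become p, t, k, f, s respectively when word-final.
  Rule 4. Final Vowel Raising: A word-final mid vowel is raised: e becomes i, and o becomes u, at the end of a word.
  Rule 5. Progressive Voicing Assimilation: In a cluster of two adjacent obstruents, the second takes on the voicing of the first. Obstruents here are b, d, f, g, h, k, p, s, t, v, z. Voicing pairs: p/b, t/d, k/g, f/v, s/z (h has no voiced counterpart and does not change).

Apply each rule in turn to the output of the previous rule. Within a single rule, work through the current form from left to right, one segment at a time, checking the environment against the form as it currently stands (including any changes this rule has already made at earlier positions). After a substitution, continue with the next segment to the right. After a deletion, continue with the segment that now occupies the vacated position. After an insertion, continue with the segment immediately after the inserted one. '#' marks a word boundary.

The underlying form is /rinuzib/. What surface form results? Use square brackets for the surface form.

[rnzb]

Rule 1 Syncope: [rinuzib] → [rnzb]
Rule 2 Voicing Between Vowels: no change — [rnzb]
Rule 3 Final Obstruent Devoicing: [rnzb] → [rnzp]
Rule 4 Final Vowel Raising: no change — [rnzp]
Rule 5 Progressive Voicing Assimilation: [rnzp] → [rnzb]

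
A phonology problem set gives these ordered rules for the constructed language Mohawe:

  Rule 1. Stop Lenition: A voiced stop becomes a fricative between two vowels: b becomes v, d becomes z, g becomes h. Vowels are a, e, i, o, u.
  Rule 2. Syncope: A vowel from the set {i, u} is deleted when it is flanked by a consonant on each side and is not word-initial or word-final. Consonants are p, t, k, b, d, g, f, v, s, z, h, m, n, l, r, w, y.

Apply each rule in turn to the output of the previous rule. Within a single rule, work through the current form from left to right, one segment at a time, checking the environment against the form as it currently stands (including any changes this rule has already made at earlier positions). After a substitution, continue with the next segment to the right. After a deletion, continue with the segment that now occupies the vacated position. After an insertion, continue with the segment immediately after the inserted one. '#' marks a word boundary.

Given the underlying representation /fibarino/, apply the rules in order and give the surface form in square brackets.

[fvarno]

Rule 1 Stop Lenition: [fibarino] → [fivarino]
Rule 2 Syncope: [fivarino] → [fvarno]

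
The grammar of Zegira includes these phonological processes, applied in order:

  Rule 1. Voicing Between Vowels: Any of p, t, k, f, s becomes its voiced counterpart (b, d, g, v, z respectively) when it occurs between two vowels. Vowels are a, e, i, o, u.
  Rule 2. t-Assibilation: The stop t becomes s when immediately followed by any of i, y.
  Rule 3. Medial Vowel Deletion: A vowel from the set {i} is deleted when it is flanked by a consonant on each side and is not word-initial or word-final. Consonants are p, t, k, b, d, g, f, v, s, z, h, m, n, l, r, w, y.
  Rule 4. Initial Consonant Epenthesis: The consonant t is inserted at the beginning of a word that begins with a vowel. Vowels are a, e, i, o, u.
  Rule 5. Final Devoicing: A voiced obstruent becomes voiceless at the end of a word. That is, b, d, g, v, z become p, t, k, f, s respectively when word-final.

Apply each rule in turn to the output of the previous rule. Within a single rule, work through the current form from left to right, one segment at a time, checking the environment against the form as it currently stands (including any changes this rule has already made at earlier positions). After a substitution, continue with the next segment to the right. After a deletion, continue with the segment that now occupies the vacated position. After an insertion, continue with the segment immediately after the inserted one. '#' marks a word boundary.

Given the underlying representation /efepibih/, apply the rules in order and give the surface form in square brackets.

[tevebbh]

Rule 1 Voicing Between Vowels: [efepibih] → [evebibih]
Rule 2 t-Assibilation: no change — [evebibih]
Rule 3 Medial Vowel Deletion: [evebibih] → [evebbh]
Rule 4 Initial Consonant Epenthesis: [evebbh] → [tevebbh]
Rule 5 Final Devoicing: no change — [tevebbh]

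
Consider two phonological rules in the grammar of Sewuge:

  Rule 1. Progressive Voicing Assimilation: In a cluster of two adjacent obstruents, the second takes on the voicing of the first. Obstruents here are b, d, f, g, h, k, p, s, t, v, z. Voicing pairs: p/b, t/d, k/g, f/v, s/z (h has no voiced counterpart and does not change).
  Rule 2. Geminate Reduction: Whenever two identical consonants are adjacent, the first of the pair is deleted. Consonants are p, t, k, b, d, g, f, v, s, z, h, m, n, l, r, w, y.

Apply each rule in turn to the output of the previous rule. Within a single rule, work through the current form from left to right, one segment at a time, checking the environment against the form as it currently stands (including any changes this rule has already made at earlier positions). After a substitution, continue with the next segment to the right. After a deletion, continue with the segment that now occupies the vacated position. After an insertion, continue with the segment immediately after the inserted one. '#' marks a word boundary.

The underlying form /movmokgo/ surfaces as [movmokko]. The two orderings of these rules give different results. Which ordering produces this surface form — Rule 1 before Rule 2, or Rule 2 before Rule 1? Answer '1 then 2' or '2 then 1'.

2 then 1

Order 1 then 2:
  1 Progressive Voicing Assimilation: [movmokgo] → [movmokko]
  2 Geminate Reduction: [movmokko] → [movmoko]
  result: [movmoko]
Order 2 then 1:
  2 Geminate Reduction: no change — [movmokgo]
  1 Progressive Voicing Assimilation: [movmokgo] → [movmokko]
  result: [movmokko]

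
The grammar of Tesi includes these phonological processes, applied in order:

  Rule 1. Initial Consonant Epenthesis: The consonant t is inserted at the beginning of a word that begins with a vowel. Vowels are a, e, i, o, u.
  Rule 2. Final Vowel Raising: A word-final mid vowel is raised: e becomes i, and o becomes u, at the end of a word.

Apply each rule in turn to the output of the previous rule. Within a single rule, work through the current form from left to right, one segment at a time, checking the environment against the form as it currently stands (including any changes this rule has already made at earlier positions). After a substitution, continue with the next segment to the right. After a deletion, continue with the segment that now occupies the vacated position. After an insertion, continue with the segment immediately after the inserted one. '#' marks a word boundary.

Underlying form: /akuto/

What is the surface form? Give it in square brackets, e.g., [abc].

Rule 1 Initial Consonant Epenthesis: [akuto] → [takuto]
Rule 2 Final Vowel Raising: [takuto] → [takutu]

[takutu]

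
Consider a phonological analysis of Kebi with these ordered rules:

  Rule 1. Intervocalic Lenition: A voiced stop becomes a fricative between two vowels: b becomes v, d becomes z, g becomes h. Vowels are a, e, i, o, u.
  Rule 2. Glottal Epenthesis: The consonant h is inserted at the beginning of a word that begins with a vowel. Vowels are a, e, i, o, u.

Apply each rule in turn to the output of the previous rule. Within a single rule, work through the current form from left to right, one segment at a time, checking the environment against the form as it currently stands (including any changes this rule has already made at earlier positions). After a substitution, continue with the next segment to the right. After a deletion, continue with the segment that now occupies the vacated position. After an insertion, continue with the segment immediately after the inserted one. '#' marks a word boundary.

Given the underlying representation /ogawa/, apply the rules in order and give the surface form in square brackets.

[hohawa]

Rule 1 Intervocalic Lenition: [ogawa] → [ohawa]
Rule 2 Glottal Epenthesis: [ohawa] → [hohawa]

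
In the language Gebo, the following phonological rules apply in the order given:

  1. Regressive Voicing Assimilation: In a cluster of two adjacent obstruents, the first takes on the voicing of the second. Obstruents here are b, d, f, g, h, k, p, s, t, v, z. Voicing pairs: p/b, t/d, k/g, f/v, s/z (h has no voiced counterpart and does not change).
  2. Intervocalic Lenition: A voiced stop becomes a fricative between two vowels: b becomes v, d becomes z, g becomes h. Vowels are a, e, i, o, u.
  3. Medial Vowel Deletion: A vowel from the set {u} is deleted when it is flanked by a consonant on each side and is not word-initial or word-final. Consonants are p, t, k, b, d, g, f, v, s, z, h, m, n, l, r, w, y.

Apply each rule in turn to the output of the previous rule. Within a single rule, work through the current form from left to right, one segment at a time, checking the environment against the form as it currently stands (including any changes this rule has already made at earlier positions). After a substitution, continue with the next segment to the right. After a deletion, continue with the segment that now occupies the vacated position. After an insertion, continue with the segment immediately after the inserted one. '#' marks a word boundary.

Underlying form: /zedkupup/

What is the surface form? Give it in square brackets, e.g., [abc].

1 Regressive Voicing Assimilation: [zedkupup] → [zetkupup]
2 Intervocalic Lenition: no change — [zetkupup]
3 Medial Vowel Deletion: [zetkupup] → [zetkpp]

[zetkpp]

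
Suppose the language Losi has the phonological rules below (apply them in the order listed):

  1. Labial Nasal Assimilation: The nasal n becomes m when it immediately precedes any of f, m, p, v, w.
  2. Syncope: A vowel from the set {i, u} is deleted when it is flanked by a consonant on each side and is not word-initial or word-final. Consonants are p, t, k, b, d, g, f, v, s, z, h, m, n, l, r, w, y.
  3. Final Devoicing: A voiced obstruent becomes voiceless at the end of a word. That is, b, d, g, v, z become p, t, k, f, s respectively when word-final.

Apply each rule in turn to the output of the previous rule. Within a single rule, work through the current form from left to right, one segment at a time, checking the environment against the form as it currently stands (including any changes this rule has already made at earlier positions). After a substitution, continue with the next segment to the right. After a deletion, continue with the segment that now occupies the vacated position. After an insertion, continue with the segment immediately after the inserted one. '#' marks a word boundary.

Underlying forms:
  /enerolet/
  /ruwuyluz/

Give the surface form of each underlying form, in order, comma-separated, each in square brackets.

/enerolet/:
  1 Labial Nasal Assimilation: no change — [enerolet]
  2 Syncope: no change — [enerolet]
  3 Final Devoicing: no change — [enerolet]
/ruwuyluz/:
  1 Labial Nasal Assimilation: no change — [ruwuyluz]
  2 Syncope: [ruwuyluz] → [rwylz]
  3 Final Devoicing: [rwylz] → [rwyls]

[enerolet], [rwyls]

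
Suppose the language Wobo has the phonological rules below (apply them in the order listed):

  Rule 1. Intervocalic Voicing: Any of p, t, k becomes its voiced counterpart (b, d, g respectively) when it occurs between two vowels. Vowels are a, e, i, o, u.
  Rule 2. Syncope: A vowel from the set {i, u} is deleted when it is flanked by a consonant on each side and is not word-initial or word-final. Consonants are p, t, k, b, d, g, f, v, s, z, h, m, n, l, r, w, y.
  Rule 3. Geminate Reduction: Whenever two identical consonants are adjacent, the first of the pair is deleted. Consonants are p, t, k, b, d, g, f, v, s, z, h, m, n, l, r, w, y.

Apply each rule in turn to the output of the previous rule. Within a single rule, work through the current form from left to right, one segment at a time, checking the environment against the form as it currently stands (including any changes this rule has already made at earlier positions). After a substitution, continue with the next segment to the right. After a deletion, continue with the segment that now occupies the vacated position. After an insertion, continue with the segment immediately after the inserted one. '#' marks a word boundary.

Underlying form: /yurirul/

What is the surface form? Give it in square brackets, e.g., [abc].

[yrl]

Rule 1 Intervocalic Voicing: no change — [yurirul]
Rule 2 Syncope: [yurirul] → [yrrl]
Rule 3 Geminate Reduction: [yrrl] → [yrl]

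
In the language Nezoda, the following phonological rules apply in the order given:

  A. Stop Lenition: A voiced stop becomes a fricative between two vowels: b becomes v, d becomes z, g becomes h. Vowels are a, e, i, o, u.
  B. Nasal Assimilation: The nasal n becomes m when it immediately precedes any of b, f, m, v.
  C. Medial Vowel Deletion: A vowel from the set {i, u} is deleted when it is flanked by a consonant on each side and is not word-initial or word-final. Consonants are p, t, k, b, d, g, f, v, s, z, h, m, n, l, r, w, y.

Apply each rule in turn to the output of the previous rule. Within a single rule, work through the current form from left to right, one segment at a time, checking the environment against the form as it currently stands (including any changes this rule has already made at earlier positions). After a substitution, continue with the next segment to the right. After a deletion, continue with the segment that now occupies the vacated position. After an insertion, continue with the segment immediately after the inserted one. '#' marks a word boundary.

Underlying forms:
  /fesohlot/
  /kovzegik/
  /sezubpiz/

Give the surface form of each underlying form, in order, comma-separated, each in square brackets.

[fesohlot], [kovzehk], [sezbpz]

/fesohlot/:
  A Stop Lenition: no change — [fesohlot]
  B Nasal Assimilation: no change — [fesohlot]
  C Medial Vowel Deletion: no change — [fesohlot]
/kovzegik/:
  A Stop Lenition: [kovzegik] → [kovzehik]
  B Nasal Assimilation: no change — [kovzehik]
  C Medial Vowel Deletion: [kovzehik] → [kovzehk]
/sezubpiz/:
  A Stop Lenition: no change — [sezubpiz]
  B Nasal Assimilation: no change — [sezubpiz]
  C Medial Vowel Deletion: [sezubpiz] → [sezbpz]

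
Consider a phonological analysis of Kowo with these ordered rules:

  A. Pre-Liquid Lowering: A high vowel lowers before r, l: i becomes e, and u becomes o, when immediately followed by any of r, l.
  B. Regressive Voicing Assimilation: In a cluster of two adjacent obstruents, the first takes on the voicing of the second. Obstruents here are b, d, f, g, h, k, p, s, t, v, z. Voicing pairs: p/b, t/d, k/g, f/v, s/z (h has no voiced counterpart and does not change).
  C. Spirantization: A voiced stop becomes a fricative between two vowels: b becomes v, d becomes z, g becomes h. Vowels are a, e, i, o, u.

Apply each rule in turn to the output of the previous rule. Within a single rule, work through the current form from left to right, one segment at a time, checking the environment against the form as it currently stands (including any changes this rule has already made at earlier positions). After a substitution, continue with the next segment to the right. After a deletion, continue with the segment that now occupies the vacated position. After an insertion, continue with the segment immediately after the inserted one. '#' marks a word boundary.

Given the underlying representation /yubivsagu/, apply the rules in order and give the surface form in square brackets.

A Pre-Liquid Lowering: no change — [yubivsagu]
B Regressive Voicing Assimilation: [yubivsagu] → [yubifsagu]
C Spirantization: [yubifsagu] → [yuvifsahu]

[yuvifsahu]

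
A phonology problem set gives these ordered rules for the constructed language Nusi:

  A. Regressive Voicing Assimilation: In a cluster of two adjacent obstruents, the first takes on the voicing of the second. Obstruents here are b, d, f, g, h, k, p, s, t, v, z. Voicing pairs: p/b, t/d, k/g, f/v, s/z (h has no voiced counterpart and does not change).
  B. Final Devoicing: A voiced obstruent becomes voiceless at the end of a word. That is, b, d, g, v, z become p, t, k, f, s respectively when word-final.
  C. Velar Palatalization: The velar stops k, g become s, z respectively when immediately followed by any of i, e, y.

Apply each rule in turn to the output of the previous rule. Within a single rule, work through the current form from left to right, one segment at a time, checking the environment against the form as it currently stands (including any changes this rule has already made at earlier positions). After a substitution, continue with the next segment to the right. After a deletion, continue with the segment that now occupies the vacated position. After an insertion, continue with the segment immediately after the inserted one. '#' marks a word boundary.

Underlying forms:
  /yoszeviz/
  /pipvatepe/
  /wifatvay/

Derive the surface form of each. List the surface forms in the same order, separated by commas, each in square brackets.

[yozzevis], [pibvatepe], [wifadvay]

/yoszeviz/:
  A Regressive Voicing Assimilation: [yoszeviz] → [yozzeviz]
  B Final Devoicing: [yozzeviz] → [yozzevis]
  C Velar Palatalization: no change — [yozzevis]
/pipvatepe/:
  A Regressive Voicing Assimilation: [pipvatepe] → [pibvatepe]
  B Final Devoicing: no change — [pibvatepe]
  C Velar Palatalization: no change — [pibvatepe]
/wifatvay/:
  A Regressive Voicing Assimilation: [wifatvay] → [wifadvay]
  B Final Devoicing: no change — [wifadvay]
  C Velar Palatalization: no change — [wifadvay]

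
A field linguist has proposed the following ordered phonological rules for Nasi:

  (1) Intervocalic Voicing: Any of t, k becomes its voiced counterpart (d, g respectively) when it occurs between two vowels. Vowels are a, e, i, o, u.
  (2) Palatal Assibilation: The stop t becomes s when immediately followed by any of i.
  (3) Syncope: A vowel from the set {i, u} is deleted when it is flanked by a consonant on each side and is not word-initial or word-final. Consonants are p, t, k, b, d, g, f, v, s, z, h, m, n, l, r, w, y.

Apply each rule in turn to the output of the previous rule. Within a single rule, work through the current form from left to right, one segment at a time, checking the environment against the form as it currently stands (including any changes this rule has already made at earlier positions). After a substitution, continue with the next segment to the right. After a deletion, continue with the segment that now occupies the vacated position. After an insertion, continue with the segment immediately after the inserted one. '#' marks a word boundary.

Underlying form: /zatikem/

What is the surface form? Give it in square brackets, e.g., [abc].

(1) Intervocalic Voicing: [zatikem] → [zadigem]
(2) Palatal Assibilation: no change — [zadigem]
(3) Syncope: [zadigem] → [zadgem]

[zadgem]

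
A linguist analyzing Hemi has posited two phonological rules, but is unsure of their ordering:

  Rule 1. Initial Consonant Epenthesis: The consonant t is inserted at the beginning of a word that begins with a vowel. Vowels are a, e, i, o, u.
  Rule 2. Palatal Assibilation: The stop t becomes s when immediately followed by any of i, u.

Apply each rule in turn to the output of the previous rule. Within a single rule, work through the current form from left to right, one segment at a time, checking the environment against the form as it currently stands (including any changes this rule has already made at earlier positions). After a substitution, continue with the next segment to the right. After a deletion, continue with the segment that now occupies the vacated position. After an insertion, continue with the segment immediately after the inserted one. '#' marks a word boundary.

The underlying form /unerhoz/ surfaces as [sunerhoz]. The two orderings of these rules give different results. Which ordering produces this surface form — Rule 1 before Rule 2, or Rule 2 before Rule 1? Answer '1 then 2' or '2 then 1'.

1 then 2

Order 1 then 2:
  1 Initial Consonant Epenthesis: [unerhoz] → [tunerhoz]
  2 Palatal Assibilation: [tunerhoz] → [sunerhoz]
  result: [sunerhoz]
Order 2 then 1:
  2 Palatal Assibilation: no change — [unerhoz]
  1 Initial Consonant Epenthesis: [unerhoz] → [tunerhoz]
  result: [tunerhoz]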